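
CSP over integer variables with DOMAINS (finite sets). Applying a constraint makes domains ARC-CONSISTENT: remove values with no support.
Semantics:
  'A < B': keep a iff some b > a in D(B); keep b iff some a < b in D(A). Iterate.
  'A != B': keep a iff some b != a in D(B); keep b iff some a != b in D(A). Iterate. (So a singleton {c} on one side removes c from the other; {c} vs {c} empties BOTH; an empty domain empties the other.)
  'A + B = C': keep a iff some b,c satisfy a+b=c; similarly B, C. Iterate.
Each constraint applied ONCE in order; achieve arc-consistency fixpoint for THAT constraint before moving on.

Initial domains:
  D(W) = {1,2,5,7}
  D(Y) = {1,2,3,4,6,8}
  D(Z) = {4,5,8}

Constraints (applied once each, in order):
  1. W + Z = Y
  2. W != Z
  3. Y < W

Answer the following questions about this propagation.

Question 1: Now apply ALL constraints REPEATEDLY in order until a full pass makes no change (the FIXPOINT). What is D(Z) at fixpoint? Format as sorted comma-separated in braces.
Answer: {}

Derivation:
pass 0 (initial): D(Z)={4,5,8}
pass 1: W {1,2,5,7}->{}; Y {1,2,3,4,6,8}->{}; Z {4,5,8}->{4,5}
pass 2: Z {4,5}->{}
pass 3: no change
Fixpoint after 3 passes: D(Z) = {}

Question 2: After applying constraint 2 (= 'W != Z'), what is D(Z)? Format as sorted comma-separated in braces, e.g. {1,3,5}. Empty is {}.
Answer: {4,5}

Derivation:
Constraint 1 (W + Z = Y) on D(W)={1,2,5,7} D(Z)={4,5,8} D(Y)={1,2,3,4,6,8}: W {1,2,5,7}->{1,2}; Z {4,5,8}->{4,5}; Y {1,2,3,4,6,8}->{6}
Constraint 2 (W != Z) on D(W)={1,2} D(Z)={4,5}: no change
So after constraint 2: D(Z) = {4,5}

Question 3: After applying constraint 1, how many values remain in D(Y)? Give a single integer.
Constraint 1 (W + Z = Y) on D(W)={1,2,5,7} D(Z)={4,5,8} D(Y)={1,2,3,4,6,8}: W {1,2,5,7}->{1,2}; Z {4,5,8}->{4,5}; Y {1,2,3,4,6,8}->{6}
So after constraint 1: D(Y)={6}, size = 1

Answer: 1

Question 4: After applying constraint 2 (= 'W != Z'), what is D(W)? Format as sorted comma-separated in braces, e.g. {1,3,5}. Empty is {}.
Answer: {1,2}

Derivation:
Constraint 1 (W + Z = Y) on D(W)={1,2,5,7} D(Z)={4,5,8} D(Y)={1,2,3,4,6,8}: W {1,2,5,7}->{1,2}; Z {4,5,8}->{4,5}; Y {1,2,3,4,6,8}->{6}
Constraint 2 (W != Z) on D(W)={1,2} D(Z)={4,5}: no change
So after constraint 2: D(W) = {1,2}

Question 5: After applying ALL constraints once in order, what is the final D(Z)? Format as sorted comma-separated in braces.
Constraint 1 (W + Z = Y) on D(W)={1,2,5,7} D(Z)={4,5,8} D(Y)={1,2,3,4,6,8}: W {1,2,5,7}->{1,2}; Z {4,5,8}->{4,5}; Y {1,2,3,4,6,8}->{6}
Constraint 2 (W != Z) on D(W)={1,2} D(Z)={4,5}: no change
Constraint 3 (Y < W) on D(Y)={6} D(W)={1,2}: Y {6}->{}; W {1,2}->{}
So after all 3 constraints: D(Z) = {4,5}

Answer: {4,5}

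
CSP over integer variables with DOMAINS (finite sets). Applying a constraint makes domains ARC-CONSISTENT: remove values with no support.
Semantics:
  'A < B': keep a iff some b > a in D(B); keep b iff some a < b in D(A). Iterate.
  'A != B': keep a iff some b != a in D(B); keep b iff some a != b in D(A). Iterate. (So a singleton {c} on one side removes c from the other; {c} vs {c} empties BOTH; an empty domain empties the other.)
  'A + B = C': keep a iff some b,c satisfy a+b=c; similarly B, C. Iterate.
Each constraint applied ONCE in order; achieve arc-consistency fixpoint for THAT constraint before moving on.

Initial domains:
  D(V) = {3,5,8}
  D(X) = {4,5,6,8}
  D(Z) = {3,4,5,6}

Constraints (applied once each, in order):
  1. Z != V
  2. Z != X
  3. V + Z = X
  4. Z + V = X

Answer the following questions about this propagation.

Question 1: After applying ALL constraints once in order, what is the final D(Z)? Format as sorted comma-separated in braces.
Answer: {3,5}

Derivation:
Constraint 1 (Z != V) on D(Z)={3,4,5,6} D(V)={3,5,8}: no change
Constraint 2 (Z != X) on D(Z)={3,4,5,6} D(X)={4,5,6,8}: no change
Constraint 3 (V + Z = X) on D(V)={3,5,8} D(Z)={3,4,5,6} D(X)={4,5,6,8}: V {3,5,8}->{3,5}; Z {3,4,5,6}->{3,5}; X {4,5,6,8}->{6,8}
Constraint 4 (Z + V = X) on D(Z)={3,5} D(V)={3,5} D(X)={6,8}: no change
So after all 4 constraints: D(Z) = {3,5}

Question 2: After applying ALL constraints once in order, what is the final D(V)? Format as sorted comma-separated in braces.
Constraint 1 (Z != V) on D(Z)={3,4,5,6} D(V)={3,5,8}: no change
Constraint 2 (Z != X) on D(Z)={3,4,5,6} D(X)={4,5,6,8}: no change
Constraint 3 (V + Z = X) on D(V)={3,5,8} D(Z)={3,4,5,6} D(X)={4,5,6,8}: V {3,5,8}->{3,5}; Z {3,4,5,6}->{3,5}; X {4,5,6,8}->{6,8}
Constraint 4 (Z + V = X) on D(Z)={3,5} D(V)={3,5} D(X)={6,8}: no change
So after all 4 constraints: D(V) = {3,5}

Answer: {3,5}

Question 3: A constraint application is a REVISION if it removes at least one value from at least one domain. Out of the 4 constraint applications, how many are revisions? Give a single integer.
Constraint 1 (Z != V) on D(Z)={3,4,5,6} D(V)={3,5,8}: no change => not a revision
Constraint 2 (Z != X) on D(Z)={3,4,5,6} D(X)={4,5,6,8}: no change => not a revision
Constraint 3 (V + Z = X) on D(V)={3,5,8} D(Z)={3,4,5,6} D(X)={4,5,6,8}: V {3,5,8}->{3,5}; Z {3,4,5,6}->{3,5}; X {4,5,6,8}->{6,8} => REVISION
Constraint 4 (Z + V = X) on D(Z)={3,5} D(V)={3,5} D(X)={6,8}: no change => not a revision
Total revisions = 1

Answer: 1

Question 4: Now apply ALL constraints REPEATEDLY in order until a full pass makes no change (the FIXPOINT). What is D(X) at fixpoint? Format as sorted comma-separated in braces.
Answer: {6,8}

Derivation:
pass 0 (initial): D(X)={4,5,6,8}
pass 1: V {3,5,8}->{3,5}; X {4,5,6,8}->{6,8}; Z {3,4,5,6}->{3,5}
pass 2: no change
Fixpoint after 2 passes: D(X) = {6,8}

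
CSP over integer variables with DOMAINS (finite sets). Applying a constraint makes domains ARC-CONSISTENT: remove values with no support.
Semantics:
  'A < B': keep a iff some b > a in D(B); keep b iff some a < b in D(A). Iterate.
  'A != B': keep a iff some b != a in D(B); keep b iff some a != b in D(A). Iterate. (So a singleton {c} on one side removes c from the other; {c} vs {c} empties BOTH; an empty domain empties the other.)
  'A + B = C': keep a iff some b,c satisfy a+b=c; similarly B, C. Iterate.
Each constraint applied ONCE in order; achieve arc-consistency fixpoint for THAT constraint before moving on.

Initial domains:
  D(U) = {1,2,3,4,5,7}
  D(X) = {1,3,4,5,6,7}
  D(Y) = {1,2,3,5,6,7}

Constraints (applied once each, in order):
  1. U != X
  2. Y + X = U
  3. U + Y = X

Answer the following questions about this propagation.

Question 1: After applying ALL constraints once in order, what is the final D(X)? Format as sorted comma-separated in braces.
Constraint 1 (U != X) on D(U)={1,2,3,4,5,7} D(X)={1,3,4,5,6,7}: no change
Constraint 2 (Y + X = U) on D(Y)={1,2,3,5,6,7} D(X)={1,3,4,5,6,7} D(U)={1,2,3,4,5,7}: Y {1,2,3,5,6,7}->{1,2,3,6}; X {1,3,4,5,6,7}->{1,3,4,5,6}; U {1,2,3,4,5,7}->{2,3,4,5,7}
Constraint 3 (U + Y = X) on D(U)={2,3,4,5,7} D(Y)={1,2,3,6} D(X)={1,3,4,5,6}: U {2,3,4,5,7}->{2,3,4,5}; Y {1,2,3,6}->{1,2,3}; X {1,3,4,5,6}->{3,4,5,6}
So after all 3 constraints: D(X) = {3,4,5,6}

Answer: {3,4,5,6}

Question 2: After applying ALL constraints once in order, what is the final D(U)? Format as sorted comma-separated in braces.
Answer: {2,3,4,5}

Derivation:
Constraint 1 (U != X) on D(U)={1,2,3,4,5,7} D(X)={1,3,4,5,6,7}: no change
Constraint 2 (Y + X = U) on D(Y)={1,2,3,5,6,7} D(X)={1,3,4,5,6,7} D(U)={1,2,3,4,5,7}: Y {1,2,3,5,6,7}->{1,2,3,6}; X {1,3,4,5,6,7}->{1,3,4,5,6}; U {1,2,3,4,5,7}->{2,3,4,5,7}
Constraint 3 (U + Y = X) on D(U)={2,3,4,5,7} D(Y)={1,2,3,6} D(X)={1,3,4,5,6}: U {2,3,4,5,7}->{2,3,4,5}; Y {1,2,3,6}->{1,2,3}; X {1,3,4,5,6}->{3,4,5,6}
So after all 3 constraints: D(U) = {2,3,4,5}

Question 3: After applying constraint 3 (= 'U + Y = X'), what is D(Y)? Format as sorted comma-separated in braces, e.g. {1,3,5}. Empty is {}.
Constraint 1 (U != X) on D(U)={1,2,3,4,5,7} D(X)={1,3,4,5,6,7}: no change
Constraint 2 (Y + X = U) on D(Y)={1,2,3,5,6,7} D(X)={1,3,4,5,6,7} D(U)={1,2,3,4,5,7}: Y {1,2,3,5,6,7}->{1,2,3,6}; X {1,3,4,5,6,7}->{1,3,4,5,6}; U {1,2,3,4,5,7}->{2,3,4,5,7}
Constraint 3 (U + Y = X) on D(U)={2,3,4,5,7} D(Y)={1,2,3,6} D(X)={1,3,4,5,6}: U {2,3,4,5,7}->{2,3,4,5}; Y {1,2,3,6}->{1,2,3}; X {1,3,4,5,6}->{3,4,5,6}
So after constraint 3: D(Y) = {1,2,3}

Answer: {1,2,3}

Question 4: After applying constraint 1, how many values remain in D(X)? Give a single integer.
Constraint 1 (U != X) on D(U)={1,2,3,4,5,7} D(X)={1,3,4,5,6,7}: no change
So after constraint 1: D(X)={1,3,4,5,6,7}, size = 6

Answer: 6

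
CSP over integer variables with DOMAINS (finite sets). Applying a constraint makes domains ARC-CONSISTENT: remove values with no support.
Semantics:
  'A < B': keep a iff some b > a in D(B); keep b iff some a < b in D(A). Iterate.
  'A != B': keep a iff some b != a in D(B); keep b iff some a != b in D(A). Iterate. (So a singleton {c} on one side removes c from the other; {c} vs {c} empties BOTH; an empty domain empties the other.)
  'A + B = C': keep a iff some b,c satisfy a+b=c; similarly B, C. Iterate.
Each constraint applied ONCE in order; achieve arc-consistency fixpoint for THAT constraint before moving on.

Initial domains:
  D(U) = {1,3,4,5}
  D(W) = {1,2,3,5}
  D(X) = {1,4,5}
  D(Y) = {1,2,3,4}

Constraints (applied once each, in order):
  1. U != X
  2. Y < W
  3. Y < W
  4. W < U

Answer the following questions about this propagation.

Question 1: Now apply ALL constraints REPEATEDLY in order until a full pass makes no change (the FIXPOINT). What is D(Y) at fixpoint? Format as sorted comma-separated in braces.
Answer: {1,2}

Derivation:
pass 0 (initial): D(Y)={1,2,3,4}
pass 1: U {1,3,4,5}->{3,4,5}; W {1,2,3,5}->{2,3}
pass 2: Y {1,2,3,4}->{1,2}
pass 3: no change
Fixpoint after 3 passes: D(Y) = {1,2}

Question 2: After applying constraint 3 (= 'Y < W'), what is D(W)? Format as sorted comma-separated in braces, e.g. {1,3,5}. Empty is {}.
Constraint 1 (U != X) on D(U)={1,3,4,5} D(X)={1,4,5}: no change
Constraint 2 (Y < W) on D(Y)={1,2,3,4} D(W)={1,2,3,5}: W {1,2,3,5}->{2,3,5}
Constraint 3 (Y < W) on D(Y)={1,2,3,4} D(W)={2,3,5}: no change
So after constraint 3: D(W) = {2,3,5}

Answer: {2,3,5}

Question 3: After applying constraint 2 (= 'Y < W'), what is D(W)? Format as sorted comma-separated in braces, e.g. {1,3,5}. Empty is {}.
Answer: {2,3,5}

Derivation:
Constraint 1 (U != X) on D(U)={1,3,4,5} D(X)={1,4,5}: no change
Constraint 2 (Y < W) on D(Y)={1,2,3,4} D(W)={1,2,3,5}: W {1,2,3,5}->{2,3,5}
So after constraint 2: D(W) = {2,3,5}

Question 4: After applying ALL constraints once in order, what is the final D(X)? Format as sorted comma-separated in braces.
Constraint 1 (U != X) on D(U)={1,3,4,5} D(X)={1,4,5}: no change
Constraint 2 (Y < W) on D(Y)={1,2,3,4} D(W)={1,2,3,5}: W {1,2,3,5}->{2,3,5}
Constraint 3 (Y < W) on D(Y)={1,2,3,4} D(W)={2,3,5}: no change
Constraint 4 (W < U) on D(W)={2,3,5} D(U)={1,3,4,5}: W {2,3,5}->{2,3}; U {1,3,4,5}->{3,4,5}
So after all 4 constraints: D(X) = {1,4,5}

Answer: {1,4,5}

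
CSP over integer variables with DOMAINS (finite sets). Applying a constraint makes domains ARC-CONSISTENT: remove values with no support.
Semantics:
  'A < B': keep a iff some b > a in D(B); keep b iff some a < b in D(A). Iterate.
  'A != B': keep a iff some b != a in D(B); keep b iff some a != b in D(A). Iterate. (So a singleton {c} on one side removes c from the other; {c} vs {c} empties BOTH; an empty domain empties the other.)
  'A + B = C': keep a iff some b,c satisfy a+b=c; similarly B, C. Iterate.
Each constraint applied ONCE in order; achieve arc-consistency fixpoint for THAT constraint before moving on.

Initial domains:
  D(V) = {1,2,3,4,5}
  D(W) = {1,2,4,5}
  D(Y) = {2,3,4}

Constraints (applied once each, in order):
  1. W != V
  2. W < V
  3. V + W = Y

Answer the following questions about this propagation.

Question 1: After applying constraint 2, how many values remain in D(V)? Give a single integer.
Constraint 1 (W != V) on D(W)={1,2,4,5} D(V)={1,2,3,4,5}: no change
Constraint 2 (W < V) on D(W)={1,2,4,5} D(V)={1,2,3,4,5}: W {1,2,4,5}->{1,2,4}; V {1,2,3,4,5}->{2,3,4,5}
So after constraint 2: D(V)={2,3,4,5}, size = 4

Answer: 4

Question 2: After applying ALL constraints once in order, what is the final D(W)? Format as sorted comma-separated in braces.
Answer: {1,2}

Derivation:
Constraint 1 (W != V) on D(W)={1,2,4,5} D(V)={1,2,3,4,5}: no change
Constraint 2 (W < V) on D(W)={1,2,4,5} D(V)={1,2,3,4,5}: W {1,2,4,5}->{1,2,4}; V {1,2,3,4,5}->{2,3,4,5}
Constraint 3 (V + W = Y) on D(V)={2,3,4,5} D(W)={1,2,4} D(Y)={2,3,4}: V {2,3,4,5}->{2,3}; W {1,2,4}->{1,2}; Y {2,3,4}->{3,4}
So after all 3 constraints: D(W) = {1,2}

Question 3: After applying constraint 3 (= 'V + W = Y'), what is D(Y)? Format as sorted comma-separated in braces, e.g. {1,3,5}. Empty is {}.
Answer: {3,4}

Derivation:
Constraint 1 (W != V) on D(W)={1,2,4,5} D(V)={1,2,3,4,5}: no change
Constraint 2 (W < V) on D(W)={1,2,4,5} D(V)={1,2,3,4,5}: W {1,2,4,5}->{1,2,4}; V {1,2,3,4,5}->{2,3,4,5}
Constraint 3 (V + W = Y) on D(V)={2,3,4,5} D(W)={1,2,4} D(Y)={2,3,4}: V {2,3,4,5}->{2,3}; W {1,2,4}->{1,2}; Y {2,3,4}->{3,4}
So after constraint 3: D(Y) = {3,4}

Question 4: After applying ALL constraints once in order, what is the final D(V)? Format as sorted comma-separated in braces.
Constraint 1 (W != V) on D(W)={1,2,4,5} D(V)={1,2,3,4,5}: no change
Constraint 2 (W < V) on D(W)={1,2,4,5} D(V)={1,2,3,4,5}: W {1,2,4,5}->{1,2,4}; V {1,2,3,4,5}->{2,3,4,5}
Constraint 3 (V + W = Y) on D(V)={2,3,4,5} D(W)={1,2,4} D(Y)={2,3,4}: V {2,3,4,5}->{2,3}; W {1,2,4}->{1,2}; Y {2,3,4}->{3,4}
So after all 3 constraints: D(V) = {2,3}

Answer: {2,3}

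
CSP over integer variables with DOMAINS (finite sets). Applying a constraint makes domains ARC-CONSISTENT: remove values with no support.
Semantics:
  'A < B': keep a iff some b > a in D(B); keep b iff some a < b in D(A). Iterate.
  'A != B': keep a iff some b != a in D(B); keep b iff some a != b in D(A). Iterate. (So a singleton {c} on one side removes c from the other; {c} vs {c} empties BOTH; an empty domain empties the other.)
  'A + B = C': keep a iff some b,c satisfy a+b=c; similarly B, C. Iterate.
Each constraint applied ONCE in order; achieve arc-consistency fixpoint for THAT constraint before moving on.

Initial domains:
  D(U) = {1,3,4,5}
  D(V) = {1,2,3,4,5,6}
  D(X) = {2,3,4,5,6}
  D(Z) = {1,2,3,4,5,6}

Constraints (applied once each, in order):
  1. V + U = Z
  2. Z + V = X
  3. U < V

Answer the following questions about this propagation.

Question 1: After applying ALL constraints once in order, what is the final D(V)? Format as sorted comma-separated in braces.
Answer: {2,3,4}

Derivation:
Constraint 1 (V + U = Z) on D(V)={1,2,3,4,5,6} D(U)={1,3,4,5} D(Z)={1,2,3,4,5,6}: V {1,2,3,4,5,6}->{1,2,3,4,5}; Z {1,2,3,4,5,6}->{2,3,4,5,6}
Constraint 2 (Z + V = X) on D(Z)={2,3,4,5,6} D(V)={1,2,3,4,5} D(X)={2,3,4,5,6}: Z {2,3,4,5,6}->{2,3,4,5}; V {1,2,3,4,5}->{1,2,3,4}; X {2,3,4,5,6}->{3,4,5,6}
Constraint 3 (U < V) on D(U)={1,3,4,5} D(V)={1,2,3,4}: U {1,3,4,5}->{1,3}; V {1,2,3,4}->{2,3,4}
So after all 3 constraints: D(V) = {2,3,4}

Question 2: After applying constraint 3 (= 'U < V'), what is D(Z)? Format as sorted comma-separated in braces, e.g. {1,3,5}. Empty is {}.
Answer: {2,3,4,5}

Derivation:
Constraint 1 (V + U = Z) on D(V)={1,2,3,4,5,6} D(U)={1,3,4,5} D(Z)={1,2,3,4,5,6}: V {1,2,3,4,5,6}->{1,2,3,4,5}; Z {1,2,3,4,5,6}->{2,3,4,5,6}
Constraint 2 (Z + V = X) on D(Z)={2,3,4,5,6} D(V)={1,2,3,4,5} D(X)={2,3,4,5,6}: Z {2,3,4,5,6}->{2,3,4,5}; V {1,2,3,4,5}->{1,2,3,4}; X {2,3,4,5,6}->{3,4,5,6}
Constraint 3 (U < V) on D(U)={1,3,4,5} D(V)={1,2,3,4}: U {1,3,4,5}->{1,3}; V {1,2,3,4}->{2,3,4}
So after constraint 3: D(Z) = {2,3,4,5}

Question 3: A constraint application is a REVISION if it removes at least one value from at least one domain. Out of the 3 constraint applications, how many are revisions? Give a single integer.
Answer: 3

Derivation:
Constraint 1 (V + U = Z) on D(V)={1,2,3,4,5,6} D(U)={1,3,4,5} D(Z)={1,2,3,4,5,6}: V {1,2,3,4,5,6}->{1,2,3,4,5}; Z {1,2,3,4,5,6}->{2,3,4,5,6} => REVISION
Constraint 2 (Z + V = X) on D(Z)={2,3,4,5,6} D(V)={1,2,3,4,5} D(X)={2,3,4,5,6}: Z {2,3,4,5,6}->{2,3,4,5}; V {1,2,3,4,5}->{1,2,3,4}; X {2,3,4,5,6}->{3,4,5,6} => REVISION
Constraint 3 (U < V) on D(U)={1,3,4,5} D(V)={1,2,3,4}: U {1,3,4,5}->{1,3}; V {1,2,3,4}->{2,3,4} => REVISION
Total revisions = 3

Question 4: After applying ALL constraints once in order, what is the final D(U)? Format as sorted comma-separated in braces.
Constraint 1 (V + U = Z) on D(V)={1,2,3,4,5,6} D(U)={1,3,4,5} D(Z)={1,2,3,4,5,6}: V {1,2,3,4,5,6}->{1,2,3,4,5}; Z {1,2,3,4,5,6}->{2,3,4,5,6}
Constraint 2 (Z + V = X) on D(Z)={2,3,4,5,6} D(V)={1,2,3,4,5} D(X)={2,3,4,5,6}: Z {2,3,4,5,6}->{2,3,4,5}; V {1,2,3,4,5}->{1,2,3,4}; X {2,3,4,5,6}->{3,4,5,6}
Constraint 3 (U < V) on D(U)={1,3,4,5} D(V)={1,2,3,4}: U {1,3,4,5}->{1,3}; V {1,2,3,4}->{2,3,4}
So after all 3 constraints: D(U) = {1,3}

Answer: {1,3}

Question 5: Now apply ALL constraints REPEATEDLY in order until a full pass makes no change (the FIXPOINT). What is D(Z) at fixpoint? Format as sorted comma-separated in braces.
pass 0 (initial): D(Z)={1,2,3,4,5,6}
pass 1: U {1,3,4,5}->{1,3}; V {1,2,3,4,5,6}->{2,3,4}; X {2,3,4,5,6}->{3,4,5,6}; Z {1,2,3,4,5,6}->{2,3,4,5}
pass 2: U {1,3}->{1}; V {2,3,4}->{2,3}; X {3,4,5,6}->{5,6}; Z {2,3,4,5}->{3,4}
pass 3: no change
Fixpoint after 3 passes: D(Z) = {3,4}

Answer: {3,4}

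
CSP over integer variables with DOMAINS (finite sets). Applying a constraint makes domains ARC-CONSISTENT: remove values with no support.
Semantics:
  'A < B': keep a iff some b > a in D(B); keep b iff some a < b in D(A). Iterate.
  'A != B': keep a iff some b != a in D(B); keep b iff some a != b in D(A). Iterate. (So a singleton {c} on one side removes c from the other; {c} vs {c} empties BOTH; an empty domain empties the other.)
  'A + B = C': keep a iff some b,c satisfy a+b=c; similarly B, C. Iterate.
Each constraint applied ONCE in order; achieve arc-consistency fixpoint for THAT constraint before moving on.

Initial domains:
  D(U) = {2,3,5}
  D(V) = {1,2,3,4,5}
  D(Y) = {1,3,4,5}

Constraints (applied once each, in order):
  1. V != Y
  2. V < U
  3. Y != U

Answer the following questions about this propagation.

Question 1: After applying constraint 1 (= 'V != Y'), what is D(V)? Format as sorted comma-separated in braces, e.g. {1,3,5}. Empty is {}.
Constraint 1 (V != Y) on D(V)={1,2,3,4,5} D(Y)={1,3,4,5}: no change
So after constraint 1: D(V) = {1,2,3,4,5}

Answer: {1,2,3,4,5}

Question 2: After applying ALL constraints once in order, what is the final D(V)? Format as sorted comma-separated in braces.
Answer: {1,2,3,4}

Derivation:
Constraint 1 (V != Y) on D(V)={1,2,3,4,5} D(Y)={1,3,4,5}: no change
Constraint 2 (V < U) on D(V)={1,2,3,4,5} D(U)={2,3,5}: V {1,2,3,4,5}->{1,2,3,4}
Constraint 3 (Y != U) on D(Y)={1,3,4,5} D(U)={2,3,5}: no change
So after all 3 constraints: D(V) = {1,2,3,4}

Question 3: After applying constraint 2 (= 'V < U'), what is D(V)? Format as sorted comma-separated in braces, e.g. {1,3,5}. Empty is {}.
Constraint 1 (V != Y) on D(V)={1,2,3,4,5} D(Y)={1,3,4,5}: no change
Constraint 2 (V < U) on D(V)={1,2,3,4,5} D(U)={2,3,5}: V {1,2,3,4,5}->{1,2,3,4}
So after constraint 2: D(V) = {1,2,3,4}

Answer: {1,2,3,4}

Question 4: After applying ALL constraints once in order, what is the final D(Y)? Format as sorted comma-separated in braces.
Answer: {1,3,4,5}

Derivation:
Constraint 1 (V != Y) on D(V)={1,2,3,4,5} D(Y)={1,3,4,5}: no change
Constraint 2 (V < U) on D(V)={1,2,3,4,5} D(U)={2,3,5}: V {1,2,3,4,5}->{1,2,3,4}
Constraint 3 (Y != U) on D(Y)={1,3,4,5} D(U)={2,3,5}: no change
So after all 3 constraints: D(Y) = {1,3,4,5}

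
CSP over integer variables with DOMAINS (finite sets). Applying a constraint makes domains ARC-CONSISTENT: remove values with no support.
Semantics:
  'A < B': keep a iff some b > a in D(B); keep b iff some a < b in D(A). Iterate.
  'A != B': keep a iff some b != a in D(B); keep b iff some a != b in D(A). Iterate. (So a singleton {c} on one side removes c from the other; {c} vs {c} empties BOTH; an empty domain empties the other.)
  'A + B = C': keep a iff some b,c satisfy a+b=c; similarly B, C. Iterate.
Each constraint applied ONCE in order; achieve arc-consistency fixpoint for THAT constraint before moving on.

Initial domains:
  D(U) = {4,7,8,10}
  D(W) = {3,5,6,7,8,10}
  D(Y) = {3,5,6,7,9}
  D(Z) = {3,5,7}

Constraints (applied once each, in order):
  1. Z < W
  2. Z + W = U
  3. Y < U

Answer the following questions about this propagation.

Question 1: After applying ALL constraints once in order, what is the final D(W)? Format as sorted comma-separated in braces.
Answer: {5,7}

Derivation:
Constraint 1 (Z < W) on D(Z)={3,5,7} D(W)={3,5,6,7,8,10}: W {3,5,6,7,8,10}->{5,6,7,8,10}
Constraint 2 (Z + W = U) on D(Z)={3,5,7} D(W)={5,6,7,8,10} D(U)={4,7,8,10}: Z {3,5,7}->{3,5}; W {5,6,7,8,10}->{5,7}; U {4,7,8,10}->{8,10}
Constraint 3 (Y < U) on D(Y)={3,5,6,7,9} D(U)={8,10}: no change
So after all 3 constraints: D(W) = {5,7}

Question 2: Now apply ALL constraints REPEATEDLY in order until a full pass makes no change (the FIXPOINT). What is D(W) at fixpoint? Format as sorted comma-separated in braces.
pass 0 (initial): D(W)={3,5,6,7,8,10}
pass 1: U {4,7,8,10}->{8,10}; W {3,5,6,7,8,10}->{5,7}; Z {3,5,7}->{3,5}
pass 2: no change
Fixpoint after 2 passes: D(W) = {5,7}

Answer: {5,7}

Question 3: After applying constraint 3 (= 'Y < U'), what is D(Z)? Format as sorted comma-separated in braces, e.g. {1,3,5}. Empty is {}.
Answer: {3,5}

Derivation:
Constraint 1 (Z < W) on D(Z)={3,5,7} D(W)={3,5,6,7,8,10}: W {3,5,6,7,8,10}->{5,6,7,8,10}
Constraint 2 (Z + W = U) on D(Z)={3,5,7} D(W)={5,6,7,8,10} D(U)={4,7,8,10}: Z {3,5,7}->{3,5}; W {5,6,7,8,10}->{5,7}; U {4,7,8,10}->{8,10}
Constraint 3 (Y < U) on D(Y)={3,5,6,7,9} D(U)={8,10}: no change
So after constraint 3: D(Z) = {3,5}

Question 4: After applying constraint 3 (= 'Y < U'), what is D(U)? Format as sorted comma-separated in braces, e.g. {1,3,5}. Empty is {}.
Answer: {8,10}

Derivation:
Constraint 1 (Z < W) on D(Z)={3,5,7} D(W)={3,5,6,7,8,10}: W {3,5,6,7,8,10}->{5,6,7,8,10}
Constraint 2 (Z + W = U) on D(Z)={3,5,7} D(W)={5,6,7,8,10} D(U)={4,7,8,10}: Z {3,5,7}->{3,5}; W {5,6,7,8,10}->{5,7}; U {4,7,8,10}->{8,10}
Constraint 3 (Y < U) on D(Y)={3,5,6,7,9} D(U)={8,10}: no change
So after constraint 3: D(U) = {8,10}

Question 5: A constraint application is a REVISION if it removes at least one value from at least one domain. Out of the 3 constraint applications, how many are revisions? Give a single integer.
Constraint 1 (Z < W) on D(Z)={3,5,7} D(W)={3,5,6,7,8,10}: W {3,5,6,7,8,10}->{5,6,7,8,10} => REVISION
Constraint 2 (Z + W = U) on D(Z)={3,5,7} D(W)={5,6,7,8,10} D(U)={4,7,8,10}: Z {3,5,7}->{3,5}; W {5,6,7,8,10}->{5,7}; U {4,7,8,10}->{8,10} => REVISION
Constraint 3 (Y < U) on D(Y)={3,5,6,7,9} D(U)={8,10}: no change => not a revision
Total revisions = 2

Answer: 2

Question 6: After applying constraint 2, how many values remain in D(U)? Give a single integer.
Constraint 1 (Z < W) on D(Z)={3,5,7} D(W)={3,5,6,7,8,10}: W {3,5,6,7,8,10}->{5,6,7,8,10}
Constraint 2 (Z + W = U) on D(Z)={3,5,7} D(W)={5,6,7,8,10} D(U)={4,7,8,10}: Z {3,5,7}->{3,5}; W {5,6,7,8,10}->{5,7}; U {4,7,8,10}->{8,10}
So after constraint 2: D(U)={8,10}, size = 2

Answer: 2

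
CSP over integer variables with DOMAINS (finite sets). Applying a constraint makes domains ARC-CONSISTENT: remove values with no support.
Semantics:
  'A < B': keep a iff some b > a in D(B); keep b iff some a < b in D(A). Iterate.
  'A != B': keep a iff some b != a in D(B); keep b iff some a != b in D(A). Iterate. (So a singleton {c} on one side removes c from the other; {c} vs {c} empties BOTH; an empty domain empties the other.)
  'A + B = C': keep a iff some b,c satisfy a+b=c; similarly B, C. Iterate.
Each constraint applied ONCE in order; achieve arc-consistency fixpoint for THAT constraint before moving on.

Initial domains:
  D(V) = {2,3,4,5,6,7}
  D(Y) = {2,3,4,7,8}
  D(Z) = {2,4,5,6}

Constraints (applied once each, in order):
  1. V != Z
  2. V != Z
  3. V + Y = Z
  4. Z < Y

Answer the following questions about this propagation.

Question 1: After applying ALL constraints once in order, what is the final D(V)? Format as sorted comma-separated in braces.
Answer: {2,3,4}

Derivation:
Constraint 1 (V != Z) on D(V)={2,3,4,5,6,7} D(Z)={2,4,5,6}: no change
Constraint 2 (V != Z) on D(V)={2,3,4,5,6,7} D(Z)={2,4,5,6}: no change
Constraint 3 (V + Y = Z) on D(V)={2,3,4,5,6,7} D(Y)={2,3,4,7,8} D(Z)={2,4,5,6}: V {2,3,4,5,6,7}->{2,3,4}; Y {2,3,4,7,8}->{2,3,4}; Z {2,4,5,6}->{4,5,6}
Constraint 4 (Z < Y) on D(Z)={4,5,6} D(Y)={2,3,4}: Z {4,5,6}->{}; Y {2,3,4}->{}
So after all 4 constraints: D(V) = {2,3,4}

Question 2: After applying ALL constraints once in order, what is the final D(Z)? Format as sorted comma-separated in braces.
Constraint 1 (V != Z) on D(V)={2,3,4,5,6,7} D(Z)={2,4,5,6}: no change
Constraint 2 (V != Z) on D(V)={2,3,4,5,6,7} D(Z)={2,4,5,6}: no change
Constraint 3 (V + Y = Z) on D(V)={2,3,4,5,6,7} D(Y)={2,3,4,7,8} D(Z)={2,4,5,6}: V {2,3,4,5,6,7}->{2,3,4}; Y {2,3,4,7,8}->{2,3,4}; Z {2,4,5,6}->{4,5,6}
Constraint 4 (Z < Y) on D(Z)={4,5,6} D(Y)={2,3,4}: Z {4,5,6}->{}; Y {2,3,4}->{}
So after all 4 constraints: D(Z) = {}

Answer: {}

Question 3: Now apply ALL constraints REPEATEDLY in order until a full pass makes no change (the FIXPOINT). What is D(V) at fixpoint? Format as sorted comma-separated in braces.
Answer: {}

Derivation:
pass 0 (initial): D(V)={2,3,4,5,6,7}
pass 1: V {2,3,4,5,6,7}->{2,3,4}; Y {2,3,4,7,8}->{}; Z {2,4,5,6}->{}
pass 2: V {2,3,4}->{}
pass 3: no change
Fixpoint after 3 passes: D(V) = {}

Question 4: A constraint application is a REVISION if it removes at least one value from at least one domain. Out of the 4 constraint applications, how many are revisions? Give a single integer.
Answer: 2

Derivation:
Constraint 1 (V != Z) on D(V)={2,3,4,5,6,7} D(Z)={2,4,5,6}: no change => not a revision
Constraint 2 (V != Z) on D(V)={2,3,4,5,6,7} D(Z)={2,4,5,6}: no change => not a revision
Constraint 3 (V + Y = Z) on D(V)={2,3,4,5,6,7} D(Y)={2,3,4,7,8} D(Z)={2,4,5,6}: V {2,3,4,5,6,7}->{2,3,4}; Y {2,3,4,7,8}->{2,3,4}; Z {2,4,5,6}->{4,5,6} => REVISION
Constraint 4 (Z < Y) on D(Z)={4,5,6} D(Y)={2,3,4}: Z {4,5,6}->{}; Y {2,3,4}->{} => REVISION
Total revisions = 2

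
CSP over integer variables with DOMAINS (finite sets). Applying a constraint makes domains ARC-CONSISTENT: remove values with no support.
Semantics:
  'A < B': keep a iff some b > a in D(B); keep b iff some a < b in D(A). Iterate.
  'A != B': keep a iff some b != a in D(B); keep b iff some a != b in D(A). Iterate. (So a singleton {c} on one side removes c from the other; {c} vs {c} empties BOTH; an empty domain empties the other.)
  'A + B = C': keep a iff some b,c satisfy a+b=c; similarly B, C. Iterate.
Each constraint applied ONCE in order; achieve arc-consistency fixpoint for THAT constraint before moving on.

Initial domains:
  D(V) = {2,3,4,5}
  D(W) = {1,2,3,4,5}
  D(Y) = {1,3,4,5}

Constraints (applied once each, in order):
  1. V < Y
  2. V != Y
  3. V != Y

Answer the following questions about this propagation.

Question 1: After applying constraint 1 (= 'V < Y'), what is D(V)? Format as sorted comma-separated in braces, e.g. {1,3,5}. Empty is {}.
Answer: {2,3,4}

Derivation:
Constraint 1 (V < Y) on D(V)={2,3,4,5} D(Y)={1,3,4,5}: V {2,3,4,5}->{2,3,4}; Y {1,3,4,5}->{3,4,5}
So after constraint 1: D(V) = {2,3,4}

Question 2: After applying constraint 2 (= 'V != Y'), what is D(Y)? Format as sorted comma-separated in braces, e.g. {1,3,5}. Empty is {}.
Answer: {3,4,5}

Derivation:
Constraint 1 (V < Y) on D(V)={2,3,4,5} D(Y)={1,3,4,5}: V {2,3,4,5}->{2,3,4}; Y {1,3,4,5}->{3,4,5}
Constraint 2 (V != Y) on D(V)={2,3,4} D(Y)={3,4,5}: no change
So after constraint 2: D(Y) = {3,4,5}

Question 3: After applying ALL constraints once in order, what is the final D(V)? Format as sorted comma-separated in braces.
Answer: {2,3,4}

Derivation:
Constraint 1 (V < Y) on D(V)={2,3,4,5} D(Y)={1,3,4,5}: V {2,3,4,5}->{2,3,4}; Y {1,3,4,5}->{3,4,5}
Constraint 2 (V != Y) on D(V)={2,3,4} D(Y)={3,4,5}: no change
Constraint 3 (V != Y) on D(V)={2,3,4} D(Y)={3,4,5}: no change
So after all 3 constraints: D(V) = {2,3,4}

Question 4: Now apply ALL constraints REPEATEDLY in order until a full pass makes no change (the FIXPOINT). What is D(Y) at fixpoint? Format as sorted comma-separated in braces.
pass 0 (initial): D(Y)={1,3,4,5}
pass 1: V {2,3,4,5}->{2,3,4}; Y {1,3,4,5}->{3,4,5}
pass 2: no change
Fixpoint after 2 passes: D(Y) = {3,4,5}

Answer: {3,4,5}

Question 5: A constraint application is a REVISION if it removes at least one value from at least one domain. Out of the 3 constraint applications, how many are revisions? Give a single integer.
Constraint 1 (V < Y) on D(V)={2,3,4,5} D(Y)={1,3,4,5}: V {2,3,4,5}->{2,3,4}; Y {1,3,4,5}->{3,4,5} => REVISION
Constraint 2 (V != Y) on D(V)={2,3,4} D(Y)={3,4,5}: no change => not a revision
Constraint 3 (V != Y) on D(V)={2,3,4} D(Y)={3,4,5}: no change => not a revision
Total revisions = 1

Answer: 1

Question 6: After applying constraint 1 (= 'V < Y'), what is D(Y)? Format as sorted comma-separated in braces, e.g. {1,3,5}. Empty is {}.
Constraint 1 (V < Y) on D(V)={2,3,4,5} D(Y)={1,3,4,5}: V {2,3,4,5}->{2,3,4}; Y {1,3,4,5}->{3,4,5}
So after constraint 1: D(Y) = {3,4,5}

Answer: {3,4,5}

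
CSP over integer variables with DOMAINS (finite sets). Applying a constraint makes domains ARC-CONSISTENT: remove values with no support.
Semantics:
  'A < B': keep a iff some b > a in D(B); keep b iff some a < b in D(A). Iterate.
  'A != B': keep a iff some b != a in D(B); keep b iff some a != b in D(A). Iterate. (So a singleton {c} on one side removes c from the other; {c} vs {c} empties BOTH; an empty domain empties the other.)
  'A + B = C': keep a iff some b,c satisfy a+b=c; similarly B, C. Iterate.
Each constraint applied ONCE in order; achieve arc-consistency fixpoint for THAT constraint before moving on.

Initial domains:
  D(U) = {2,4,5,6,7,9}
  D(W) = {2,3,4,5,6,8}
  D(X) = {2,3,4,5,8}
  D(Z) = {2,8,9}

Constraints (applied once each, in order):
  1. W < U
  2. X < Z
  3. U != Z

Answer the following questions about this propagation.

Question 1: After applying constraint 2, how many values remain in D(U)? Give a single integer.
Constraint 1 (W < U) on D(W)={2,3,4,5,6,8} D(U)={2,4,5,6,7,9}: U {2,4,5,6,7,9}->{4,5,6,7,9}
Constraint 2 (X < Z) on D(X)={2,3,4,5,8} D(Z)={2,8,9}: Z {2,8,9}->{8,9}
So after constraint 2: D(U)={4,5,6,7,9}, size = 5

Answer: 5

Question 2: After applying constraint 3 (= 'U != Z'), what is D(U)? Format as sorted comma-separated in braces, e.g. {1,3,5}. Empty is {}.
Answer: {4,5,6,7,9}

Derivation:
Constraint 1 (W < U) on D(W)={2,3,4,5,6,8} D(U)={2,4,5,6,7,9}: U {2,4,5,6,7,9}->{4,5,6,7,9}
Constraint 2 (X < Z) on D(X)={2,3,4,5,8} D(Z)={2,8,9}: Z {2,8,9}->{8,9}
Constraint 3 (U != Z) on D(U)={4,5,6,7,9} D(Z)={8,9}: no change
So after constraint 3: D(U) = {4,5,6,7,9}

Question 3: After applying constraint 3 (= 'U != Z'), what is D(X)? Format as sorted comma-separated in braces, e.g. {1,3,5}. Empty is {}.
Answer: {2,3,4,5,8}

Derivation:
Constraint 1 (W < U) on D(W)={2,3,4,5,6,8} D(U)={2,4,5,6,7,9}: U {2,4,5,6,7,9}->{4,5,6,7,9}
Constraint 2 (X < Z) on D(X)={2,3,4,5,8} D(Z)={2,8,9}: Z {2,8,9}->{8,9}
Constraint 3 (U != Z) on D(U)={4,5,6,7,9} D(Z)={8,9}: no change
So after constraint 3: D(X) = {2,3,4,5,8}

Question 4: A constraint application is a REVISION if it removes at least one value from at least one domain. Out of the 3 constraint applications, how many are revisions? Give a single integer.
Constraint 1 (W < U) on D(W)={2,3,4,5,6,8} D(U)={2,4,5,6,7,9}: U {2,4,5,6,7,9}->{4,5,6,7,9} => REVISION
Constraint 2 (X < Z) on D(X)={2,3,4,5,8} D(Z)={2,8,9}: Z {2,8,9}->{8,9} => REVISION
Constraint 3 (U != Z) on D(U)={4,5,6,7,9} D(Z)={8,9}: no change => not a revision
Total revisions = 2

Answer: 2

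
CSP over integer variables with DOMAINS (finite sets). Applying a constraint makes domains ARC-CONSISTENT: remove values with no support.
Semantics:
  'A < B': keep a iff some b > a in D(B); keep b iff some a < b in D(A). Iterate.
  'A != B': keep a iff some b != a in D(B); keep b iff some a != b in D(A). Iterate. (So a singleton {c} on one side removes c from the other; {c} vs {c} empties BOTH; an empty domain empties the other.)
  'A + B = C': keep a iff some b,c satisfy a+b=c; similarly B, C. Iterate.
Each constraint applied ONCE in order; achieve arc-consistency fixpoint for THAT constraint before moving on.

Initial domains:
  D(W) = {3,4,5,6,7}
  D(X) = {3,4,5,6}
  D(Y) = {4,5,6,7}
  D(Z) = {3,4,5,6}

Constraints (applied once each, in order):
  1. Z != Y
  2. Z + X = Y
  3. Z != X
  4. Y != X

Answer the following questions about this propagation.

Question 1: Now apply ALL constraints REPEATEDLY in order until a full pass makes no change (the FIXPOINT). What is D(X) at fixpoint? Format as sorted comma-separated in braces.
pass 0 (initial): D(X)={3,4,5,6}
pass 1: X {3,4,5,6}->{3,4}; Y {4,5,6,7}->{6,7}; Z {3,4,5,6}->{3,4}
pass 2: no change
Fixpoint after 2 passes: D(X) = {3,4}

Answer: {3,4}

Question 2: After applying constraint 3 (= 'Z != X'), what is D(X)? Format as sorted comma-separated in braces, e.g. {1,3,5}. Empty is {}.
Answer: {3,4}

Derivation:
Constraint 1 (Z != Y) on D(Z)={3,4,5,6} D(Y)={4,5,6,7}: no change
Constraint 2 (Z + X = Y) on D(Z)={3,4,5,6} D(X)={3,4,5,6} D(Y)={4,5,6,7}: Z {3,4,5,6}->{3,4}; X {3,4,5,6}->{3,4}; Y {4,5,6,7}->{6,7}
Constraint 3 (Z != X) on D(Z)={3,4} D(X)={3,4}: no change
So after constraint 3: D(X) = {3,4}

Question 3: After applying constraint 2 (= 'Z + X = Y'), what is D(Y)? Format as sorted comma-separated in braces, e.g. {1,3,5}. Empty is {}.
Answer: {6,7}

Derivation:
Constraint 1 (Z != Y) on D(Z)={3,4,5,6} D(Y)={4,5,6,7}: no change
Constraint 2 (Z + X = Y) on D(Z)={3,4,5,6} D(X)={3,4,5,6} D(Y)={4,5,6,7}: Z {3,4,5,6}->{3,4}; X {3,4,5,6}->{3,4}; Y {4,5,6,7}->{6,7}
So after constraint 2: D(Y) = {6,7}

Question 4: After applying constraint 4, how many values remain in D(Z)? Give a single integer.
Constraint 1 (Z != Y) on D(Z)={3,4,5,6} D(Y)={4,5,6,7}: no change
Constraint 2 (Z + X = Y) on D(Z)={3,4,5,6} D(X)={3,4,5,6} D(Y)={4,5,6,7}: Z {3,4,5,6}->{3,4}; X {3,4,5,6}->{3,4}; Y {4,5,6,7}->{6,7}
Constraint 3 (Z != X) on D(Z)={3,4} D(X)={3,4}: no change
Constraint 4 (Y != X) on D(Y)={6,7} D(X)={3,4}: no change
So after constraint 4: D(Z)={3,4}, size = 2

Answer: 2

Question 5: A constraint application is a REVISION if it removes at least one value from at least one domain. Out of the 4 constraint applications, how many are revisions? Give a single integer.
Answer: 1

Derivation:
Constraint 1 (Z != Y) on D(Z)={3,4,5,6} D(Y)={4,5,6,7}: no change => not a revision
Constraint 2 (Z + X = Y) on D(Z)={3,4,5,6} D(X)={3,4,5,6} D(Y)={4,5,6,7}: Z {3,4,5,6}->{3,4}; X {3,4,5,6}->{3,4}; Y {4,5,6,7}->{6,7} => REVISION
Constraint 3 (Z != X) on D(Z)={3,4} D(X)={3,4}: no change => not a revision
Constraint 4 (Y != X) on D(Y)={6,7} D(X)={3,4}: no change => not a revision
Total revisions = 1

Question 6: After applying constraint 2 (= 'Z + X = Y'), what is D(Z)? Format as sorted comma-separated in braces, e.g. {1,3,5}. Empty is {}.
Constraint 1 (Z != Y) on D(Z)={3,4,5,6} D(Y)={4,5,6,7}: no change
Constraint 2 (Z + X = Y) on D(Z)={3,4,5,6} D(X)={3,4,5,6} D(Y)={4,5,6,7}: Z {3,4,5,6}->{3,4}; X {3,4,5,6}->{3,4}; Y {4,5,6,7}->{6,7}
So after constraint 2: D(Z) = {3,4}

Answer: {3,4}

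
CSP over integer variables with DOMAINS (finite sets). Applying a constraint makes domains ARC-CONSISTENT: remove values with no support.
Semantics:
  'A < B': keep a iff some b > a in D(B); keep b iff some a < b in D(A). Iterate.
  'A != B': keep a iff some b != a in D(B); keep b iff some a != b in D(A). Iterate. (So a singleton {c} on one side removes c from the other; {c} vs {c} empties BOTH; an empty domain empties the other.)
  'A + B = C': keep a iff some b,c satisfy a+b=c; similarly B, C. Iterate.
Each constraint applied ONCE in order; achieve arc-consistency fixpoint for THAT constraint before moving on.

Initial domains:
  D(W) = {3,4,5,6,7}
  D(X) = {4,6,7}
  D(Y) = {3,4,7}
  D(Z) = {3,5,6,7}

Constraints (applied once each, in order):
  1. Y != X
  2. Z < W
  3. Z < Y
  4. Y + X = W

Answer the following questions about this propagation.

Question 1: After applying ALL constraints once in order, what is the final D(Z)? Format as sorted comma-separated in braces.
Constraint 1 (Y != X) on D(Y)={3,4,7} D(X)={4,6,7}: no change
Constraint 2 (Z < W) on D(Z)={3,5,6,7} D(W)={3,4,5,6,7}: Z {3,5,6,7}->{3,5,6}; W {3,4,5,6,7}->{4,5,6,7}
Constraint 3 (Z < Y) on D(Z)={3,5,6} D(Y)={3,4,7}: Y {3,4,7}->{4,7}
Constraint 4 (Y + X = W) on D(Y)={4,7} D(X)={4,6,7} D(W)={4,5,6,7}: Y {4,7}->{}; X {4,6,7}->{}; W {4,5,6,7}->{}
So after all 4 constraints: D(Z) = {3,5,6}

Answer: {3,5,6}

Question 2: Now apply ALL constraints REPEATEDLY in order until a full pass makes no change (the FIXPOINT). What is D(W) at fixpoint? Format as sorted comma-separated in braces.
pass 0 (initial): D(W)={3,4,5,6,7}
pass 1: W {3,4,5,6,7}->{}; X {4,6,7}->{}; Y {3,4,7}->{}; Z {3,5,6,7}->{3,5,6}
pass 2: Z {3,5,6}->{}
pass 3: no change
Fixpoint after 3 passes: D(W) = {}

Answer: {}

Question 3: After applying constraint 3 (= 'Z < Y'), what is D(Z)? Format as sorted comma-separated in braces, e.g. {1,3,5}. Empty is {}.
Answer: {3,5,6}

Derivation:
Constraint 1 (Y != X) on D(Y)={3,4,7} D(X)={4,6,7}: no change
Constraint 2 (Z < W) on D(Z)={3,5,6,7} D(W)={3,4,5,6,7}: Z {3,5,6,7}->{3,5,6}; W {3,4,5,6,7}->{4,5,6,7}
Constraint 3 (Z < Y) on D(Z)={3,5,6} D(Y)={3,4,7}: Y {3,4,7}->{4,7}
So after constraint 3: D(Z) = {3,5,6}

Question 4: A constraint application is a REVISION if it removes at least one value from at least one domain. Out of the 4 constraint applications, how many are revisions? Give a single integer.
Answer: 3

Derivation:
Constraint 1 (Y != X) on D(Y)={3,4,7} D(X)={4,6,7}: no change => not a revision
Constraint 2 (Z < W) on D(Z)={3,5,6,7} D(W)={3,4,5,6,7}: Z {3,5,6,7}->{3,5,6}; W {3,4,5,6,7}->{4,5,6,7} => REVISION
Constraint 3 (Z < Y) on D(Z)={3,5,6} D(Y)={3,4,7}: Y {3,4,7}->{4,7} => REVISION
Constraint 4 (Y + X = W) on D(Y)={4,7} D(X)={4,6,7} D(W)={4,5,6,7}: Y {4,7}->{}; X {4,6,7}->{}; W {4,5,6,7}->{} => REVISION
Total revisions = 3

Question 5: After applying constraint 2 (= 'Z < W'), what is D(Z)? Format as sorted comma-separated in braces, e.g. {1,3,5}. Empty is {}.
Answer: {3,5,6}

Derivation:
Constraint 1 (Y != X) on D(Y)={3,4,7} D(X)={4,6,7}: no change
Constraint 2 (Z < W) on D(Z)={3,5,6,7} D(W)={3,4,5,6,7}: Z {3,5,6,7}->{3,5,6}; W {3,4,5,6,7}->{4,5,6,7}
So after constraint 2: D(Z) = {3,5,6}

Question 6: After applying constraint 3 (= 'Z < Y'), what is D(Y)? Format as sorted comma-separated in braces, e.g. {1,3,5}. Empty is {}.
Answer: {4,7}

Derivation:
Constraint 1 (Y != X) on D(Y)={3,4,7} D(X)={4,6,7}: no change
Constraint 2 (Z < W) on D(Z)={3,5,6,7} D(W)={3,4,5,6,7}: Z {3,5,6,7}->{3,5,6}; W {3,4,5,6,7}->{4,5,6,7}
Constraint 3 (Z < Y) on D(Z)={3,5,6} D(Y)={3,4,7}: Y {3,4,7}->{4,7}
So after constraint 3: D(Y) = {4,7}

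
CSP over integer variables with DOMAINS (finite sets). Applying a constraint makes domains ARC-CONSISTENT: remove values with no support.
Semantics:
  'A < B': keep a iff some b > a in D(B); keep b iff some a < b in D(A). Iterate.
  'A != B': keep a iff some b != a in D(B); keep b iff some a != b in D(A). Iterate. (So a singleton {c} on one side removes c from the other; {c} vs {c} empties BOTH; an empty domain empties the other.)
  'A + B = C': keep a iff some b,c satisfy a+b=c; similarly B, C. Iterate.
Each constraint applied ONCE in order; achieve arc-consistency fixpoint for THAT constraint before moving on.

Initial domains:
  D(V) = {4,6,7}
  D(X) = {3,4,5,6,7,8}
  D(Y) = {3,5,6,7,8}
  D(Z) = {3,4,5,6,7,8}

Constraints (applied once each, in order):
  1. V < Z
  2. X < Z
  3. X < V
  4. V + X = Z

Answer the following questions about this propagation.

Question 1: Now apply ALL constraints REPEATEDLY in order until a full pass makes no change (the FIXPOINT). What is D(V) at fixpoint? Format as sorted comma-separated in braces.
pass 0 (initial): D(V)={4,6,7}
pass 1: V {4,6,7}->{4}; X {3,4,5,6,7,8}->{3,4}; Z {3,4,5,6,7,8}->{7,8}
pass 2: X {3,4}->{3}; Z {7,8}->{7}
pass 3: no change
Fixpoint after 3 passes: D(V) = {4}

Answer: {4}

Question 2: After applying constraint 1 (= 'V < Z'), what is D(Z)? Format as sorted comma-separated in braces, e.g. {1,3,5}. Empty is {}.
Constraint 1 (V < Z) on D(V)={4,6,7} D(Z)={3,4,5,6,7,8}: Z {3,4,5,6,7,8}->{5,6,7,8}
So after constraint 1: D(Z) = {5,6,7,8}

Answer: {5,6,7,8}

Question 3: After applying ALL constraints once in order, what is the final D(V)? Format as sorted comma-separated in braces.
Constraint 1 (V < Z) on D(V)={4,6,7} D(Z)={3,4,5,6,7,8}: Z {3,4,5,6,7,8}->{5,6,7,8}
Constraint 2 (X < Z) on D(X)={3,4,5,6,7,8} D(Z)={5,6,7,8}: X {3,4,5,6,7,8}->{3,4,5,6,7}
Constraint 3 (X < V) on D(X)={3,4,5,6,7} D(V)={4,6,7}: X {3,4,5,6,7}->{3,4,5,6}
Constraint 4 (V + X = Z) on D(V)={4,6,7} D(X)={3,4,5,6} D(Z)={5,6,7,8}: V {4,6,7}->{4}; X {3,4,5,6}->{3,4}; Z {5,6,7,8}->{7,8}
So after all 4 constraints: D(V) = {4}

Answer: {4}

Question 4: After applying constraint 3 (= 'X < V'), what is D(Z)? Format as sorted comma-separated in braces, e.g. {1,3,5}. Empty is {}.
Answer: {5,6,7,8}

Derivation:
Constraint 1 (V < Z) on D(V)={4,6,7} D(Z)={3,4,5,6,7,8}: Z {3,4,5,6,7,8}->{5,6,7,8}
Constraint 2 (X < Z) on D(X)={3,4,5,6,7,8} D(Z)={5,6,7,8}: X {3,4,5,6,7,8}->{3,4,5,6,7}
Constraint 3 (X < V) on D(X)={3,4,5,6,7} D(V)={4,6,7}: X {3,4,5,6,7}->{3,4,5,6}
So after constraint 3: D(Z) = {5,6,7,8}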